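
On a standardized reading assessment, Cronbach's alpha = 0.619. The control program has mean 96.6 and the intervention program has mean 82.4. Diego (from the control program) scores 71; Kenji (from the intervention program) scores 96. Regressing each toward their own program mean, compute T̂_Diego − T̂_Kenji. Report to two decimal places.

T̂_Diego = 0.619(71) + 0.381(96.6) = 80.7536
T̂_Kenji = 0.619(96) + 0.381(82.4) = 90.8184
Difference = 80.7536 − 90.8184 = -10.0648

-10.06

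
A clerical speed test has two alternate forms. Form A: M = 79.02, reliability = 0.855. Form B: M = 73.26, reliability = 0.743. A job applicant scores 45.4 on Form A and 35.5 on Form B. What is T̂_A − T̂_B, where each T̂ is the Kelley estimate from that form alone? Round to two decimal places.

5.07

T̂_A = 0.855(45.4) + 0.145(79.02) = 50.2749
T̂_B = 0.743(35.5) + 0.257(73.26) = 45.2043
T̂_A − T̂_B = 5.0706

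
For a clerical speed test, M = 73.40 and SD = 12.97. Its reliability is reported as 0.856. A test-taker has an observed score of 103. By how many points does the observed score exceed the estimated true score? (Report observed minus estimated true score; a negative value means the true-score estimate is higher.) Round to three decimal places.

Kelley's formula gives T̂ = 0.856·103 + 0.144·73.40 = 88.168 + 10.56960 = 98.73760.
X − T̂ = 103 − 98.7376 = 4.2624 → 4.262

4.262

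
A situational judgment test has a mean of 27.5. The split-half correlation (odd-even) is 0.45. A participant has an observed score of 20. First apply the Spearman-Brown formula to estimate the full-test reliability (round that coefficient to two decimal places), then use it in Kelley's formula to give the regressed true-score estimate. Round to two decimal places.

22.85

Spearman-Brown: ρ = 2r/(1 + r) = 2(0.45)/(1 + 0.45) = 0.900/1.45 = 0.6207 → 0.62
T̂ = 0.62(20) + 0.38(27.5) = 12.40 + 10.450 = 22.850 → 22.85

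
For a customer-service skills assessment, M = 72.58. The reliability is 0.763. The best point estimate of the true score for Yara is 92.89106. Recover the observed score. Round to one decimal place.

99.2

T̂ = ρX + (1 − ρ)μ  ⇒  X = (T̂ − (1 − ρ)μ) / ρ
X = (92.89106 − 0.237 × 72.58) / 0.763 = (92.89106 − 17.20146) / 0.763 = 75.68960 / 0.763 = 99.200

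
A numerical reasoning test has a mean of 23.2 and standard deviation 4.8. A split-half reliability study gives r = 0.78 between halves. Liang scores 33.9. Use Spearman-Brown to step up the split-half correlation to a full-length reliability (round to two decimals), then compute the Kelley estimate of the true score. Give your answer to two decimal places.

32.62

Spearman-Brown: ρ = 2r/(1 + r) = 2(0.78)/(1 + 0.78) = 1.560/1.78 = 0.8764 → 0.88
Weight the observed score by reliability and the mean by (1 − reliability): T̂ = 0.88·33.9 + 0.12·23.2 = 29.832 + 2.784 = 32.616.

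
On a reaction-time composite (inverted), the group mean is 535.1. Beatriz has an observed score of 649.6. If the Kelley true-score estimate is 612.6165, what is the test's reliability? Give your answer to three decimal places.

0.677

T̂ = ρX + (1 − ρ)μ  ⇒  T̂ − μ = ρ(X − μ)
ρ = (T̂ − μ)/(X − μ) = (612.6165 − 535.1) / (649.6 − 535.1) = 77.5165 / 114.5 = 0.67700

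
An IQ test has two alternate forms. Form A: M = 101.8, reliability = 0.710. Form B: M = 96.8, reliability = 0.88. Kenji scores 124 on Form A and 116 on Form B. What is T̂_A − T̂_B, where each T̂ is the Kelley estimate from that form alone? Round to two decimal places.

T̂_A = 0.710(124) + 0.290(101.8) = 117.5620
T̂_B = 0.88(116) + 0.12(96.8) = 113.6960
T̂_A − T̂_B = 3.8660

3.87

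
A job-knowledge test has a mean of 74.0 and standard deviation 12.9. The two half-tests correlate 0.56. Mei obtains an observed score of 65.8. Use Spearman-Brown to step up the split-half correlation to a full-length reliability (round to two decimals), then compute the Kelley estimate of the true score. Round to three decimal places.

68.096

Spearman-Brown: ρ = 2r/(1 + r) = 2(0.56)/(1 + 0.56) = 1.120/1.56 = 0.7179 → 0.72
T̂ = 0.72(65.8) + 0.28(74.0) = 47.376 + 20.720 = 68.0960 → 68.096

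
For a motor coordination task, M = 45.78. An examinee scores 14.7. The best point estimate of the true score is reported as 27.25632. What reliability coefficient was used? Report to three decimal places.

0.596

T̂ = ρX + (1 − ρ)μ  ⇒  T̂ − μ = ρ(X − μ)
ρ = (T̂ − μ)/(X − μ) = (27.25632 − 45.78) / (14.7 − 45.78) = -18.52368 / -31.08 = 0.59600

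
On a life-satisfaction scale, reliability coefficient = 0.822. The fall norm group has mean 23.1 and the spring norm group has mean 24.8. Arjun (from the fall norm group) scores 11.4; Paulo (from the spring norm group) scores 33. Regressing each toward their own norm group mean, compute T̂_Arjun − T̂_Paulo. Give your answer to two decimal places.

-18.06

T̂_Arjun = 0.822(11.4) + 0.178(23.1) = 13.4826
T̂_Paulo = 0.822(33) + 0.178(24.8) = 31.5404
Difference = 13.4826 − 31.5404 = -18.0578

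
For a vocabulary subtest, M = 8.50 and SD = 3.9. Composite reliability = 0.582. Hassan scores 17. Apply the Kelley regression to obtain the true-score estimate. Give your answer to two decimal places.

13.45

Regress the observed score toward the mean by the unreliability: T̂ = 0.582·17 + 0.418·8.50 = 9.894 + 3.55300 = 13.447.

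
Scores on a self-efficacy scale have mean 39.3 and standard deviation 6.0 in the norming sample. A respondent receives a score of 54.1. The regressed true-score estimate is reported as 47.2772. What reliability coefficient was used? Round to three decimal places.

0.539

T̂ = ρX + (1 − ρ)μ  ⇒  T̂ − μ = ρ(X − μ)
ρ = (T̂ − μ)/(X − μ) = (47.2772 − 39.3) / (54.1 − 39.3) = 7.9772 / 14.8 = 0.53900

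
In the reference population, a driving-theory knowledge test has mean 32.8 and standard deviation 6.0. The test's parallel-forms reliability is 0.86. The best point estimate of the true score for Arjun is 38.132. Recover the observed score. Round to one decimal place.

39.0

T̂ = ρX + (1 − ρ)μ  ⇒  X = (T̂ − (1 − ρ)μ) / ρ
X = (38.132 − 0.14 × 32.8) / 0.86 = (38.132 − 4.592) / 0.86 = 33.540 / 0.86 = 39.000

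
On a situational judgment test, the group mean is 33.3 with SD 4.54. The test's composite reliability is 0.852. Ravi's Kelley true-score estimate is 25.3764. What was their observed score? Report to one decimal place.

T̂ = ρX + (1 − ρ)μ  ⇒  X = (T̂ − (1 − ρ)μ) / ρ
X = (25.3764 − 0.148 × 33.3) / 0.852 = (25.3764 − 4.9284) / 0.852 = 20.4480 / 0.852 = 24.000

24.0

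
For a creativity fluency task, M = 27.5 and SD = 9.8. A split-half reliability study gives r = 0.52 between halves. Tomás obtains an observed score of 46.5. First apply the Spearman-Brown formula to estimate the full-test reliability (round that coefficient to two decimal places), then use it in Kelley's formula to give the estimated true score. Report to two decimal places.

40.42

Spearman-Brown: ρ = 2r/(1 + r) = 2(0.52)/(1 + 0.52) = 1.040/1.52 = 0.6842 → 0.68
T̂ = ρX + (1 − ρ)μ
  = 0.68 × 46.5 + 0.32 × 27.5
  = 31.620 + 8.800
  = 40.420
  ≈ 40.42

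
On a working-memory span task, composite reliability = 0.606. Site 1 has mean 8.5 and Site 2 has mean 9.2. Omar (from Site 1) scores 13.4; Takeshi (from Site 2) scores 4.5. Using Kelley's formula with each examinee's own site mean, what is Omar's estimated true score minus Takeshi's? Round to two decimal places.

T̂_Omar = 0.606(13.4) + 0.394(8.5) = 11.4694
T̂_Takeshi = 0.606(4.5) + 0.394(9.2) = 6.3518
Difference = 11.4694 − 6.3518 = 5.1176

5.12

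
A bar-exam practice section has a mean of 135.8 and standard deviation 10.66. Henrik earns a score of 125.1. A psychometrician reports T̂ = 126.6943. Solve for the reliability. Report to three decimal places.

0.851

T̂ = ρX + (1 − ρ)μ  ⇒  T̂ − μ = ρ(X − μ)
ρ = (T̂ − μ)/(X − μ) = (126.6943 − 135.8) / (125.1 − 135.8) = -9.1057 / -10.7 = 0.85100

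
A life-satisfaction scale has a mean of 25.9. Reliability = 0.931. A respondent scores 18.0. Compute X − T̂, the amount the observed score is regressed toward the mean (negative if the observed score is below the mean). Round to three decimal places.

-0.545

T̂ = ρX + (1 − ρ)μ
  = 0.931 × 18.0 + 0.069 × 25.9
  = 16.7580 + 1.7871
  = 18.54510
  ≈ 18.5451
X − T̂ = 18.0 − 18.5451 = -0.5451 → -0.545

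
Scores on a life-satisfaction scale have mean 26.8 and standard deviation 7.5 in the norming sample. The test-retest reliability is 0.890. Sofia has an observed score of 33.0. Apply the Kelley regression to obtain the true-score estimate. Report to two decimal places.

Weight the observed score by reliability and the mean by (1 − reliability): T̂ = 0.890·33.0 + 0.110·26.8 = 29.3700 + 2.9480 = 32.318.

32.32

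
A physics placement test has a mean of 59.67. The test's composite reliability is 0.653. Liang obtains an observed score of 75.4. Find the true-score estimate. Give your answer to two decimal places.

69.94

T̂ = 0.653(75.4) + 0.347(59.67) = 49.2362 + 20.70549 = 69.942 → 69.94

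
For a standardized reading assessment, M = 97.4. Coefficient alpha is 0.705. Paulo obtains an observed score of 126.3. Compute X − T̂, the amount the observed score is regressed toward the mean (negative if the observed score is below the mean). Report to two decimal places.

T̂ = ρX + (1 − ρ)μ
  = 0.705 × 126.3 + 0.295 × 97.4
  = 89.0415 + 28.7330
  = 117.7745
  ≈ 117.775
X − T̂ = 126.3 − 117.775 = 8.525 → 8.53

8.53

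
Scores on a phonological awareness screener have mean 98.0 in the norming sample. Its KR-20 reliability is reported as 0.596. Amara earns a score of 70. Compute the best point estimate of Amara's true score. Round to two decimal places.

81.31

Kelley's formula gives T̂ = 0.596·70 + 0.404·98.0 = 41.720 + 39.5920 = 81.312.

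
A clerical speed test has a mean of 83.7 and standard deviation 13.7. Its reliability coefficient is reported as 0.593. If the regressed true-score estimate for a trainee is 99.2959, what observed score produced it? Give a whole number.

T̂ = ρX + (1 − ρ)μ  ⇒  X = (T̂ − (1 − ρ)μ) / ρ
X = (99.2959 − 0.407 × 83.7) / 0.593 = (99.2959 − 34.0659) / 0.593 = 65.2300 / 0.593 = 110.00

110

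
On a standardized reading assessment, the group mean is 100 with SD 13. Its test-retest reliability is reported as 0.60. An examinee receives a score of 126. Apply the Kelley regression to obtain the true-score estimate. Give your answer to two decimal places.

T̂ = ρX + (1 − ρ)μ
  = 0.60 × 126 + 0.40 × 100
  = 75.60 + 40.00
  = 115.600
  ≈ 115.60

115.60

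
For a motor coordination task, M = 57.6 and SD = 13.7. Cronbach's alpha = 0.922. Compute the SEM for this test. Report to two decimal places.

SEM = SD · √(1 − ρ) = 13.7 × √0.078 = 13.7 × 0.2793 = 3.826

3.83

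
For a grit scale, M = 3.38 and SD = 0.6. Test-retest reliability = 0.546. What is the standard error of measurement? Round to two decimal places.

SEM = SD · √(1 − ρ) = 0.6 × √0.454 = 0.6 × 0.6738 = 0.404

0.40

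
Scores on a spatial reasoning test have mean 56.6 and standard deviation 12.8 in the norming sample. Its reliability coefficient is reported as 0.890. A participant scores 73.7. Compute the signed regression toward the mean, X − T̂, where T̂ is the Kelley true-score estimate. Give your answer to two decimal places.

Kelley's formula gives T̂ = 0.890·73.7 + 0.110·56.6 = 65.5930 + 6.2260 = 71.8190.
X − T̂ = 73.7 − 71.819 = 1.881 → 1.88

1.88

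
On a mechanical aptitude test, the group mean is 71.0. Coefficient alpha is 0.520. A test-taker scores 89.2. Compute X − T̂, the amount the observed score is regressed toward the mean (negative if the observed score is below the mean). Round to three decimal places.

8.736

T̂ = 0.520(89.2) + 0.480(71.0) = 46.3840 + 34.0800 = 80.46400 → 80.4640
X − T̂ = 89.2 − 80.4640 = 8.7360 → 8.736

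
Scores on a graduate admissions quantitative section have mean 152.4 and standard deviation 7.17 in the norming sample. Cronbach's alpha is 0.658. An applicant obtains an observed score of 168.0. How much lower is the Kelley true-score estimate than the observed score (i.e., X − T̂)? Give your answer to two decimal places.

5.34

T̂ = 0.658(168.0) + 0.342(152.4) = 110.5440 + 52.1208 = 162.6648 → 162.665
X − T̂ = 168.0 − 162.665 = 5.335 → 5.34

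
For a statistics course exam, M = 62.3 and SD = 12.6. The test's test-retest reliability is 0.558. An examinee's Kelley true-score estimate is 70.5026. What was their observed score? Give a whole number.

77

T̂ = ρX + (1 − ρ)μ  ⇒  X = (T̂ − (1 − ρ)μ) / ρ
X = (70.5026 − 0.442 × 62.3) / 0.558 = (70.5026 − 27.5366) / 0.558 = 42.9660 / 0.558 = 77.00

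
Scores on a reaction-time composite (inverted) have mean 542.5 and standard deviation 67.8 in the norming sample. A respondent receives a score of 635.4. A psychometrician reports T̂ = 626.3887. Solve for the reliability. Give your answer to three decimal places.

0.903

T̂ = ρX + (1 − ρ)μ  ⇒  T̂ − μ = ρ(X − μ)
ρ = (T̂ − μ)/(X − μ) = (626.3887 − 542.5) / (635.4 − 542.5) = 83.8887 / 92.9 = 0.90300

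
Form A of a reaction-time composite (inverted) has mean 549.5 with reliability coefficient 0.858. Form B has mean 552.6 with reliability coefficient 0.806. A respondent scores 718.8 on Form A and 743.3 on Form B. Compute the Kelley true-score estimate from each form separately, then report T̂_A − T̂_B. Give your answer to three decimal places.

T̂_A = 0.858(718.8) + 0.142(549.5) = 694.75940
T̂_B = 0.806(743.3) + 0.194(552.6) = 706.30420
T̂_A − T̂_B = -11.54480

-11.545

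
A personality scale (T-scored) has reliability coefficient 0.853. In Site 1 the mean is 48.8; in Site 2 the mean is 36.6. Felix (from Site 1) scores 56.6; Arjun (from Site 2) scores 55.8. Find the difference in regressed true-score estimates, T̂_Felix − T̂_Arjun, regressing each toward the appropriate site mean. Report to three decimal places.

T̂_Felix = 0.853(56.6) + 0.147(48.8) = 55.45340
T̂_Arjun = 0.853(55.8) + 0.147(36.6) = 52.97760
Difference = 55.45340 − 52.97760 = 2.47580

2.476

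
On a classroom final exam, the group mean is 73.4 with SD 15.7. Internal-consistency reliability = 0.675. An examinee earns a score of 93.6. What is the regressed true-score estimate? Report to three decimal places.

87.035

Kelley's formula gives T̂ = 0.675·93.6 + 0.325·73.4 = 63.1800 + 23.8550 = 87.0350.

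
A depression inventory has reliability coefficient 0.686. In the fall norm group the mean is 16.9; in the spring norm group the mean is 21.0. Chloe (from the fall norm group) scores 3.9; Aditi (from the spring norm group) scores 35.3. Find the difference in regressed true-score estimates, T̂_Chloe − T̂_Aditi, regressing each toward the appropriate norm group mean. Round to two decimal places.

-22.83

T̂_Chloe = 0.686(3.9) + 0.314(16.9) = 7.9820
T̂_Aditi = 0.686(35.3) + 0.314(21.0) = 30.8098
Difference = 7.9820 − 30.8098 = -22.8278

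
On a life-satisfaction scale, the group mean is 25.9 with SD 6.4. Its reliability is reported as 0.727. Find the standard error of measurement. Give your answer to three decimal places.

SEM = SD · √(1 − ρ) = 6.4 × √0.273 = 6.4 × 0.5225 = 3.3440

3.344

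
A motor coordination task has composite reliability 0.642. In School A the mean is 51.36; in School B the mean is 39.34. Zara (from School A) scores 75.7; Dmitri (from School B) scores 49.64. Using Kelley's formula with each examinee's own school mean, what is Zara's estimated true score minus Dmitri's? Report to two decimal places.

T̂_Zara = 0.642(75.7) + 0.358(51.36) = 66.9863
T̂_Dmitri = 0.642(49.64) + 0.358(39.34) = 45.9526
Difference = 66.9863 − 45.9526 = 21.0337

21.03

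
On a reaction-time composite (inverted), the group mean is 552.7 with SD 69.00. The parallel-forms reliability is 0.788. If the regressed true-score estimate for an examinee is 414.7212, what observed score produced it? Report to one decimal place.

377.6

T̂ = ρX + (1 − ρ)μ  ⇒  X = (T̂ − (1 − ρ)μ) / ρ
X = (414.7212 − 0.212 × 552.7) / 0.788 = (414.7212 − 117.1724) / 0.788 = 297.5488 / 0.788 = 377.600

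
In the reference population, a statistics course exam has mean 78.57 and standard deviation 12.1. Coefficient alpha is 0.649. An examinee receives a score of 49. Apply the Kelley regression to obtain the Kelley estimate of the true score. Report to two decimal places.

Kelley's formula gives T̂ = 0.649·49 + 0.351·78.57 = 31.801 + 27.57807 = 59.379.

59.38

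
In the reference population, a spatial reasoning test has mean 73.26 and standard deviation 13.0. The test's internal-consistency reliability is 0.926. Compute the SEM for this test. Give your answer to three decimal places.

3.536

SEM = SD · √(1 − ρ) = 13.0 × √0.074 = 13.0 × 0.2720 = 3.5364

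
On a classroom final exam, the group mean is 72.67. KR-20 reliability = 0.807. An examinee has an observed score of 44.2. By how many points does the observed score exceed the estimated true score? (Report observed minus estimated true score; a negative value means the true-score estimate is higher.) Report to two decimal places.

T̂ = ρX + (1 − ρ)μ
  = 0.807 × 44.2 + 0.193 × 72.67
  = 35.6694 + 14.02531
  = 49.6947
  ≈ 49.695
X − T̂ = 44.2 − 49.695 = -5.495 → -5.49

-5.49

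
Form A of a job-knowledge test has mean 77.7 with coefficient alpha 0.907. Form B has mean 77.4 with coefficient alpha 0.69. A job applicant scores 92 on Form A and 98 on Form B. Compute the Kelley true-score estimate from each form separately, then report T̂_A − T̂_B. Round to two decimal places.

T̂_A = 0.907(92) + 0.093(77.7) = 90.6701
T̂_B = 0.69(98) + 0.31(77.4) = 91.6140
T̂_A − T̂_B = -0.9439

-0.94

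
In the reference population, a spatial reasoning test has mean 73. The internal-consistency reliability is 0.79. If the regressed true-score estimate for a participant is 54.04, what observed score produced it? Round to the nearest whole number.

49

T̂ = ρX + (1 − ρ)μ  ⇒  X = (T̂ − (1 − ρ)μ) / ρ
X = (54.04 − 0.21 × 73) / 0.79 = (54.04 − 15.33) / 0.79 = 38.71 / 0.79 = 49.00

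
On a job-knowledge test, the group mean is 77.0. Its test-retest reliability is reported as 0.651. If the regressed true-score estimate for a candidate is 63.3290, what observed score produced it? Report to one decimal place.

56.0

T̂ = ρX + (1 − ρ)μ  ⇒  X = (T̂ − (1 − ρ)μ) / ρ
X = (63.3290 − 0.349 × 77.0) / 0.651 = (63.3290 − 26.8730) / 0.651 = 36.4560 / 0.651 = 56.000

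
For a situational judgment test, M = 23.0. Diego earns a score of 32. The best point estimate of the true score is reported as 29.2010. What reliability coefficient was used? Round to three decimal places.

0.689

T̂ = ρX + (1 − ρ)μ  ⇒  T̂ − μ = ρ(X − μ)
ρ = (T̂ − μ)/(X − μ) = (29.2010 − 23.0) / (32 − 23.0) = 6.2010 / 9.0 = 0.68900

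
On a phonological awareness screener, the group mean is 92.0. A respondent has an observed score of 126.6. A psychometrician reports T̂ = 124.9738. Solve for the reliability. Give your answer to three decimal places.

0.953

T̂ = ρX + (1 − ρ)μ  ⇒  T̂ − μ = ρ(X − μ)
ρ = (T̂ − μ)/(X − μ) = (124.9738 − 92.0) / (126.6 − 92.0) = 32.9738 / 34.6 = 0.95300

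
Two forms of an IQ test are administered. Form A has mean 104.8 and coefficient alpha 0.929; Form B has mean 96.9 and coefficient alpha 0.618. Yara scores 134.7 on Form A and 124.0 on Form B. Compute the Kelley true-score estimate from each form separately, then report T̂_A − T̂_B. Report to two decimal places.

T̂_A = 0.929(134.7) + 0.071(104.8) = 132.5771
T̂_B = 0.618(124.0) + 0.382(96.9) = 113.6478
T̂_A − T̂_B = 18.9293

18.93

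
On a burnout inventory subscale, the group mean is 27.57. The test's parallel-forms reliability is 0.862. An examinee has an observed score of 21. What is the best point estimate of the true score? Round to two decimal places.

21.91

Regress the observed score toward the mean by the unreliability: T̂ = 0.862·21 + 0.138·27.57 = 18.102 + 3.80466 = 21.907.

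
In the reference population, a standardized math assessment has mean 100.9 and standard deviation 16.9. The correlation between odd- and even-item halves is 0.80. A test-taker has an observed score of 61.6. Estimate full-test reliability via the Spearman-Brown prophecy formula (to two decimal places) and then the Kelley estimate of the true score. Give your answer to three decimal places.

Spearman-Brown: ρ = 2r/(1 + r) = 2(0.80)/(1 + 0.80) = 1.600/1.80 = 0.8889 → 0.89
T̂ = ρX + (1 − ρ)μ
  = 0.89 × 61.6 + 0.11 × 100.9
  = 54.824 + 11.099
  = 65.9230
  ≈ 65.923

65.923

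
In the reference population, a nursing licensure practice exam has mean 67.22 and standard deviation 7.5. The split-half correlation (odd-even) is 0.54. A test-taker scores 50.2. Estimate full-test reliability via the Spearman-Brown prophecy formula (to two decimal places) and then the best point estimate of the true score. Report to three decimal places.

Spearman-Brown: ρ = 2r/(1 + r) = 2(0.54)/(1 + 0.54) = 1.080/1.54 = 0.7013 → 0.70
T̂ = ρX + (1 − ρ)μ
  = 0.70 × 50.2 + 0.30 × 67.22
  = 35.140 + 20.1660
  = 55.3060
  ≈ 55.306

55.306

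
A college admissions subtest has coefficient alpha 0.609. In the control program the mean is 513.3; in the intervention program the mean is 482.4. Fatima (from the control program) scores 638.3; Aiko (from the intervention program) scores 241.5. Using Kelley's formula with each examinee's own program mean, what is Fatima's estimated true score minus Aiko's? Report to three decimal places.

T̂_Fatima = 0.609(638.3) + 0.391(513.3) = 589.42500
T̂_Aiko = 0.609(241.5) + 0.391(482.4) = 335.69190
Difference = 589.42500 − 335.69190 = 253.73310

253.733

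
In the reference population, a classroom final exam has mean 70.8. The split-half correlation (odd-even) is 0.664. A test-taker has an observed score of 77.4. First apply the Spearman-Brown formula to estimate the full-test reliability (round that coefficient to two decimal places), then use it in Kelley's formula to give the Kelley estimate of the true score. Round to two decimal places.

Spearman-Brown: ρ = 2r/(1 + r) = 2(0.664)/(1 + 0.664) = 1.3280/1.664 = 0.7981 → 0.80
Regress the observed score toward the mean by the unreliability: T̂ = 0.80·77.4 + 0.20·70.8 = 61.920 + 14.160 = 76.080.

76.08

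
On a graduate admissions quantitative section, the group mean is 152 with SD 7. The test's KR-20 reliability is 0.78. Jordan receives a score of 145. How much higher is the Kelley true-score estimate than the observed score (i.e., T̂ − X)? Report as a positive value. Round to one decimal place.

1.5

Regress the observed score toward the mean by the unreliability: T̂ = 0.78·145 + 0.22·152 = 113.10 + 33.44 = 146.540.
T̂ − X = 146.54 − 145 = 1.54 → 1.5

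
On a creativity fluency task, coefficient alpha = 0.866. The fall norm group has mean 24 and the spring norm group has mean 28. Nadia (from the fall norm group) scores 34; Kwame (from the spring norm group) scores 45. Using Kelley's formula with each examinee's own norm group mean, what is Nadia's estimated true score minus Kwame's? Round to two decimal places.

T̂_Nadia = 0.866(34) + 0.134(24) = 32.6600
T̂_Kwame = 0.866(45) + 0.134(28) = 42.7220
Difference = 32.6600 − 42.7220 = -10.0620

-10.06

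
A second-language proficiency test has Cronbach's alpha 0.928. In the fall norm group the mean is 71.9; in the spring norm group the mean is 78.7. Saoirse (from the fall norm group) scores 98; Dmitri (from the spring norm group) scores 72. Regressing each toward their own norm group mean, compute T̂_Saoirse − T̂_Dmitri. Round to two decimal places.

T̂_Saoirse = 0.928(98) + 0.072(71.9) = 96.1208
T̂_Dmitri = 0.928(72) + 0.072(78.7) = 72.4824
Difference = 96.1208 − 72.4824 = 23.6384

23.64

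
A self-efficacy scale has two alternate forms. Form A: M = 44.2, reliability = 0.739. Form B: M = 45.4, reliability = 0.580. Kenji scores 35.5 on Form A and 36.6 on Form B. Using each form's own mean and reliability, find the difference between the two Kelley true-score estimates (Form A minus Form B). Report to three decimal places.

-2.525

T̂_A = 0.739(35.5) + 0.261(44.2) = 37.77070
T̂_B = 0.580(36.6) + 0.420(45.4) = 40.29600
T̂_A − T̂_B = -2.52530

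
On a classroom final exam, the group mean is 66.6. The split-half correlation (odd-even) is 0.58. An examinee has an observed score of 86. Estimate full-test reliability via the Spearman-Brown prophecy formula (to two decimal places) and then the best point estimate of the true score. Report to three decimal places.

Spearman-Brown: ρ = 2r/(1 + r) = 2(0.58)/(1 + 0.58) = 1.160/1.58 = 0.7342 → 0.73
T̂ = ρX + (1 − ρ)μ
  = 0.73 × 86 + 0.27 × 66.6
  = 62.78 + 17.982
  = 80.7620
  ≈ 80.762

80.762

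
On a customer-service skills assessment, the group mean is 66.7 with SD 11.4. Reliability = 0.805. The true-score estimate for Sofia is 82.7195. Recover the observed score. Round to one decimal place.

T̂ = ρX + (1 − ρ)μ  ⇒  X = (T̂ − (1 − ρ)μ) / ρ
X = (82.7195 − 0.195 × 66.7) / 0.805 = (82.7195 − 13.0065) / 0.805 = 69.7130 / 0.805 = 86.600

86.6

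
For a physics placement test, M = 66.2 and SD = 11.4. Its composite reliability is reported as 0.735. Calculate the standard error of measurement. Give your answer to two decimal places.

5.87

SEM = SD · √(1 − ρ) = 11.4 × √0.265 = 11.4 × 0.5148 = 5.869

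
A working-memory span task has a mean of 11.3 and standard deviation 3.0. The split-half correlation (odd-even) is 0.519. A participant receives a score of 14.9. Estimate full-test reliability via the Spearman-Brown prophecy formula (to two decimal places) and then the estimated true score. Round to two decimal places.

Spearman-Brown: ρ = 2r/(1 + r) = 2(0.519)/(1 + 0.519) = 1.0380/1.519 = 0.6833 → 0.68
Regress the observed score toward the mean by the unreliability: T̂ = 0.68·14.9 + 0.32·11.3 = 10.132 + 3.616 = 13.748.

13.75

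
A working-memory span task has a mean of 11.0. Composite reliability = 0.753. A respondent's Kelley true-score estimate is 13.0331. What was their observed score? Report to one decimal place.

T̂ = ρX + (1 − ρ)μ  ⇒  X = (T̂ − (1 − ρ)μ) / ρ
X = (13.0331 − 0.247 × 11.0) / 0.753 = (13.0331 − 2.7170) / 0.753 = 10.3161 / 0.753 = 13.700

13.7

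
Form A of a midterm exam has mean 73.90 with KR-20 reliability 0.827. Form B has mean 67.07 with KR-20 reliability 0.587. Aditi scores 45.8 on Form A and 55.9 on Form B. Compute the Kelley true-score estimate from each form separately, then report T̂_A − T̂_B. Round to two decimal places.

-9.85

T̂_A = 0.827(45.8) + 0.173(73.90) = 50.6613
T̂_B = 0.587(55.9) + 0.413(67.07) = 60.5132
T̂_A − T̂_B = -9.8519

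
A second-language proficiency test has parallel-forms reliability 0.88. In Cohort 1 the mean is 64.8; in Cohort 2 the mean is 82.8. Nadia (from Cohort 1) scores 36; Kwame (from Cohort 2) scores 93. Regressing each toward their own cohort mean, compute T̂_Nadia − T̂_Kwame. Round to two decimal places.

-52.32

T̂_Nadia = 0.88(36) + 0.12(64.8) = 39.4560
T̂_Kwame = 0.88(93) + 0.12(82.8) = 91.7760
Difference = 39.4560 − 91.7760 = -52.3200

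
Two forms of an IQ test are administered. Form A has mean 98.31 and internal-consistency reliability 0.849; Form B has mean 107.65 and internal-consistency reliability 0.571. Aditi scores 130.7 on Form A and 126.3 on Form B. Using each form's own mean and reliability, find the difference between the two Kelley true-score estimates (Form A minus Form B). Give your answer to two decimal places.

T̂_A = 0.849(130.7) + 0.151(98.31) = 125.8091
T̂_B = 0.571(126.3) + 0.429(107.65) = 118.2991
T̂_A − T̂_B = 7.5100

7.51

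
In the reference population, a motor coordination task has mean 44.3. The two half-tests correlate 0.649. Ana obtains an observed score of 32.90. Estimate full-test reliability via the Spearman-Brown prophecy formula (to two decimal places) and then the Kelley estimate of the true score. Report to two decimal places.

Spearman-Brown: ρ = 2r/(1 + r) = 2(0.649)/(1 + 0.649) = 1.2980/1.649 = 0.7871 → 0.79
Kelley's formula gives T̂ = 0.79·32.90 + 0.21·44.3 = 25.9910 + 9.303 = 35.294.

35.29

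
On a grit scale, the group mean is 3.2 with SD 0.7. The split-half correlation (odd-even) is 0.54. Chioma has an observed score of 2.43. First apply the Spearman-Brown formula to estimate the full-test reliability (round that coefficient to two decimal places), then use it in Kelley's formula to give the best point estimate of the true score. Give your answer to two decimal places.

Spearman-Brown: ρ = 2r/(1 + r) = 2(0.54)/(1 + 0.54) = 1.080/1.54 = 0.7013 → 0.70
Kelley's formula gives T̂ = 0.70·2.43 + 0.30·3.2 = 1.7010 + 0.960 = 2.661.

2.66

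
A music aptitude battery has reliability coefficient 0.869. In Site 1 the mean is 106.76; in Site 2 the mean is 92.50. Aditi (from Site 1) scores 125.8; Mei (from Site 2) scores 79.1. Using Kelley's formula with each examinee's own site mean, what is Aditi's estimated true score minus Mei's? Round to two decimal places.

T̂_Aditi = 0.869(125.8) + 0.131(106.76) = 123.3058
T̂_Mei = 0.869(79.1) + 0.131(92.50) = 80.8554
Difference = 123.3058 − 80.8554 = 42.4504

42.45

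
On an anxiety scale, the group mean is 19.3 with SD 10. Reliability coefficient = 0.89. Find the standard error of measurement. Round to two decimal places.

3.32

SEM = SD · √(1 − ρ) = 10 × √0.11 = 10 × 0.3317 = 3.317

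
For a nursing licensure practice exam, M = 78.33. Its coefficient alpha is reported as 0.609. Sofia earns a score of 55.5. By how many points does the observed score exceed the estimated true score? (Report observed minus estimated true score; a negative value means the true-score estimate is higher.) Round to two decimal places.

Kelley's formula gives T̂ = 0.609·55.5 + 0.391·78.33 = 33.7995 + 30.62703 = 64.4265.
X − T̂ = 55.5 − 64.427 = -8.927 → -8.93

-8.93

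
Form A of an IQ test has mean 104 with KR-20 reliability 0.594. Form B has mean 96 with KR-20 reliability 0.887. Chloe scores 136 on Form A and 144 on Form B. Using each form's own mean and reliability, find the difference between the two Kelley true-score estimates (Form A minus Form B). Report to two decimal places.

-15.57

T̂_A = 0.594(136) + 0.406(104) = 123.0080
T̂_B = 0.887(144) + 0.113(96) = 138.5760
T̂_A − T̂_B = -15.5680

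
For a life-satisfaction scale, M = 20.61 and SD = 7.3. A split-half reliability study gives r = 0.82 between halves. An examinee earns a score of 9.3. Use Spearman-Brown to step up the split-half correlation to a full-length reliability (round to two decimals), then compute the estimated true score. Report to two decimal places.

10.43

Spearman-Brown: ρ = 2r/(1 + r) = 2(0.82)/(1 + 0.82) = 1.640/1.82 = 0.9011 → 0.90
T̂ = ρX + (1 − ρ)μ
  = 0.90 × 9.3 + 0.10 × 20.61
  = 8.370 + 2.0610
  = 10.431
  ≈ 10.43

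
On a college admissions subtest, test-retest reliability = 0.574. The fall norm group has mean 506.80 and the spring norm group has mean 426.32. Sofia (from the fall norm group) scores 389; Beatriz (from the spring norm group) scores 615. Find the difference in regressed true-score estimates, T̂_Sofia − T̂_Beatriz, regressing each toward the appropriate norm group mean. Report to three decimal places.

T̂_Sofia = 0.574(389) + 0.426(506.80) = 439.18280
T̂_Beatriz = 0.574(615) + 0.426(426.32) = 534.62232
Difference = 439.18280 − 534.62232 = -95.43952

-95.440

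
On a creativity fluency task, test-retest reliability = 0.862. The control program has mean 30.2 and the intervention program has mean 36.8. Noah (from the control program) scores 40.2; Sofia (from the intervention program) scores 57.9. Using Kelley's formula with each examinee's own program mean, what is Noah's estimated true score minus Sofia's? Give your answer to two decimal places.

T̂_Noah = 0.862(40.2) + 0.138(30.2) = 38.8200
T̂_Sofia = 0.862(57.9) + 0.138(36.8) = 54.9882
Difference = 38.8200 − 54.9882 = -16.1682

-16.17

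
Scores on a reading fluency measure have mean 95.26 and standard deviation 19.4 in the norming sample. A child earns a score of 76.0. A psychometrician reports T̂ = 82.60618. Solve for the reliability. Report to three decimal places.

0.657

T̂ = ρX + (1 − ρ)μ  ⇒  T̂ − μ = ρ(X − μ)
ρ = (T̂ − μ)/(X − μ) = (82.60618 − 95.26) / (76.0 − 95.26) = -12.65382 / -19.26 = 0.65700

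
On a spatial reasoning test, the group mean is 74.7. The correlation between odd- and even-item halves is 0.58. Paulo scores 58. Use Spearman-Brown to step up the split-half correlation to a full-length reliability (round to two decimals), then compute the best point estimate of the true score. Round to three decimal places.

62.509

Spearman-Brown: ρ = 2r/(1 + r) = 2(0.58)/(1 + 0.58) = 1.160/1.58 = 0.7342 → 0.73
Weight the observed score by reliability and the mean by (1 − reliability): T̂ = 0.73·58 + 0.27·74.7 = 42.34 + 20.169 = 62.5090.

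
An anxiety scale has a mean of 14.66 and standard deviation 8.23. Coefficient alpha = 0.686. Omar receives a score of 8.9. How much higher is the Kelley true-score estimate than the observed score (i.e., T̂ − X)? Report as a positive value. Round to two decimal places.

1.81

T̂ = ρX + (1 − ρ)μ
  = 0.686 × 8.9 + 0.314 × 14.66
  = 6.1054 + 4.60324
  = 10.7086
  ≈ 10.709
T̂ − X = 10.709 − 8.9 = 1.809 → 1.81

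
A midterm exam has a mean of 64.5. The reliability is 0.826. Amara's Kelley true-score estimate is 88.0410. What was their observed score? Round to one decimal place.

93.0

T̂ = ρX + (1 − ρ)μ  ⇒  X = (T̂ − (1 − ρ)μ) / ρ
X = (88.0410 − 0.174 × 64.5) / 0.826 = (88.0410 − 11.2230) / 0.826 = 76.8180 / 0.826 = 93.000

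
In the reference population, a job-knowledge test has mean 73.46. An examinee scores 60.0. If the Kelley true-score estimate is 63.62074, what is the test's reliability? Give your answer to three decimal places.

T̂ = ρX + (1 − ρ)μ  ⇒  T̂ − μ = ρ(X − μ)
ρ = (T̂ − μ)/(X − μ) = (63.62074 − 73.46) / (60.0 − 73.46) = -9.83926 / -13.46 = 0.73100

0.731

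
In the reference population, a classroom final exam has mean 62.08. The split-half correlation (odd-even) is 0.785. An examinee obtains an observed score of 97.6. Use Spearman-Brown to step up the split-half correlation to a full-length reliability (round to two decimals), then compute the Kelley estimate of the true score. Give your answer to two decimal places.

93.34

Spearman-Brown: ρ = 2r/(1 + r) = 2(0.785)/(1 + 0.785) = 1.5700/1.785 = 0.8796 → 0.88
Weight the observed score by reliability and the mean by (1 − reliability): T̂ = 0.88·97.6 + 0.12·62.08 = 85.888 + 7.4496 = 93.338.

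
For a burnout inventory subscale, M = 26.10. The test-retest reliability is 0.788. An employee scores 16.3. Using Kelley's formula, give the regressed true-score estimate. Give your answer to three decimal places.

18.378

T̂ = 0.788(16.3) + 0.212(26.10) = 12.8444 + 5.53320 = 18.3776 → 18.378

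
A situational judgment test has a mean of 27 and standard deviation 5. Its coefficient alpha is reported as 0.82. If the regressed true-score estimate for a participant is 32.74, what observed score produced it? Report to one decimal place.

34.0

T̂ = ρX + (1 − ρ)μ  ⇒  X = (T̂ − (1 − ρ)μ) / ρ
X = (32.74 − 0.18 × 27) / 0.82 = (32.74 − 4.86) / 0.82 = 27.88 / 0.82 = 34.000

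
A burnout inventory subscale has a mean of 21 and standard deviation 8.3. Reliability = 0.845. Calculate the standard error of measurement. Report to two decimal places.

SEM = SD · √(1 − ρ) = 8.3 × √0.155 = 8.3 × 0.3937 = 3.268

3.27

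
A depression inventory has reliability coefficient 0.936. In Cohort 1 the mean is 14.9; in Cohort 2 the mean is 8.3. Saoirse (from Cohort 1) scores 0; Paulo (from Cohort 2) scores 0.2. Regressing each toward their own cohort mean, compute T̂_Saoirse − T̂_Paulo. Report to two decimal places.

0.24

T̂_Saoirse = 0.936(0) + 0.064(14.9) = 0.9536
T̂_Paulo = 0.936(0.2) + 0.064(8.3) = 0.7184
Difference = 0.9536 − 0.7184 = 0.2352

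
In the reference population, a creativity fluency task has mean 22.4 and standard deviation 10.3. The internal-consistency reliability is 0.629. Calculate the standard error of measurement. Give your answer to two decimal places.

6.27

SEM = SD · √(1 − ρ) = 10.3 × √0.371 = 10.3 × 0.6091 = 6.274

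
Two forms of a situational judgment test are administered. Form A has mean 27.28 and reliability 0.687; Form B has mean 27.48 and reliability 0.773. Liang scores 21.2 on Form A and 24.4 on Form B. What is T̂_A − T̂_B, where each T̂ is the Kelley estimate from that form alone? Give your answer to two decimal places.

T̂_A = 0.687(21.2) + 0.313(27.28) = 23.1030
T̂_B = 0.773(24.4) + 0.227(27.48) = 25.0992
T̂_A − T̂_B = -1.9961

-2.00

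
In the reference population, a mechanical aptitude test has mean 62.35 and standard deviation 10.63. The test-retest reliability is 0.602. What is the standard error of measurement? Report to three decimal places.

SEM = SD · √(1 − ρ) = 10.63 × √0.398 = 10.63 × 0.6309 = 6.7062

6.706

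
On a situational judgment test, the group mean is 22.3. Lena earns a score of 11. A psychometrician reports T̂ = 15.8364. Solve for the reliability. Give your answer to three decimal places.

0.572

T̂ = ρX + (1 − ρ)μ  ⇒  T̂ − μ = ρ(X − μ)
ρ = (T̂ − μ)/(X − μ) = (15.8364 − 22.3) / (11 − 22.3) = -6.4636 / -11.3 = 0.57200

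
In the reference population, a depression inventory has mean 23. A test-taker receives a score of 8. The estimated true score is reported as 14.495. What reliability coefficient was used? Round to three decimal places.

0.567

T̂ = ρX + (1 − ρ)μ  ⇒  T̂ − μ = ρ(X − μ)
ρ = (T̂ − μ)/(X − μ) = (14.495 − 23) / (8 − 23) = -8.505 / -15.0 = 0.56700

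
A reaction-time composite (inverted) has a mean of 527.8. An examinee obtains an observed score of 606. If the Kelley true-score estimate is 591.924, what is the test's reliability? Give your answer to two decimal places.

T̂ = ρX + (1 − ρ)μ  ⇒  T̂ − μ = ρ(X − μ)
ρ = (T̂ − μ)/(X − μ) = (591.924 − 527.8) / (606 − 527.8) = 64.124 / 78.2 = 0.8200

0.82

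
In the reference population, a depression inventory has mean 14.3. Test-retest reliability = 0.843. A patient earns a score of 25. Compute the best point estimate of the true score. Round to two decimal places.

23.32

Regress the observed score toward the mean by the unreliability: T̂ = 0.843·25 + 0.157·14.3 = 21.075 + 2.2451 = 23.320.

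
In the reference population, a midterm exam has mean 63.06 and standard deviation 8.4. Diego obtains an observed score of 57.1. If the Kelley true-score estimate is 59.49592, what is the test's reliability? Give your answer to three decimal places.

0.598

T̂ = ρX + (1 − ρ)μ  ⇒  T̂ − μ = ρ(X − μ)
ρ = (T̂ − μ)/(X − μ) = (59.49592 − 63.06) / (57.1 − 63.06) = -3.56408 / -5.96 = 0.59800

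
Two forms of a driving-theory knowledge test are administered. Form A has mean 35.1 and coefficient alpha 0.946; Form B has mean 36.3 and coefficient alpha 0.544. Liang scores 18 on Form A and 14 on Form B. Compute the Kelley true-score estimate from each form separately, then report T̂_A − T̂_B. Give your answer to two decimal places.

T̂_A = 0.946(18) + 0.054(35.1) = 18.9234
T̂_B = 0.544(14) + 0.456(36.3) = 24.1688
T̂_A − T̂_B = -5.2454

-5.25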